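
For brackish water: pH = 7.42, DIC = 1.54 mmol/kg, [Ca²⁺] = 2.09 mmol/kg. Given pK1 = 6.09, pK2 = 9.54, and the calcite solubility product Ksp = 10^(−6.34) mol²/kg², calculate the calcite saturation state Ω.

α₂ = 1 / (1 + [H⁺]/K2 + [H⁺]²/(K1K2)) = 1 / (1 + 10^+2.12 + 10^+0.79)
   = 1 / (1 + 131.83 + 6.1660) = 1/138.99 = 0.007195
[CO3²⁻] = α₂ × DIC = 0.007195 × 1.54 = 0.01108 mmol/kg = 11.08 μmol/kg
Ksp = 10^(−6.34) = 4.571×10^-7
Ω = [Ca²⁺][CO3²⁻]/Ksp = (2.09×10^-3)(1.108×10^-5) / 4.571×10^-7 = 0.0507

Ω = 0.0507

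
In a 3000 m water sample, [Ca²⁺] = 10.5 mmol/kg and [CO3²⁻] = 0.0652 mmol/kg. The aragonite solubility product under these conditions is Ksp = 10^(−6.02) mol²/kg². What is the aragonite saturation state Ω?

Ksp = 10^(−6.02) = 9.550×10^-7
Ω = [Ca²⁺][CO3²⁻]/Ksp = (10.5×10^-3)(0.0652×10^-3) / 9.550×10^-7 = 0.717

Ω = 0.717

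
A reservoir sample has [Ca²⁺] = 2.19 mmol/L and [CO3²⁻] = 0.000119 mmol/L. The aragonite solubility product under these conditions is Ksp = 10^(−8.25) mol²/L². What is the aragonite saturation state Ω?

Ksp = 10^(−8.25) = 5.623×10^-9
Ω = [Ca²⁺][CO3²⁻]/Ksp = (2.19×10^-3)(0.000119×10^-3) / 5.623×10^-9 = 0.0463

Ω = 0.0463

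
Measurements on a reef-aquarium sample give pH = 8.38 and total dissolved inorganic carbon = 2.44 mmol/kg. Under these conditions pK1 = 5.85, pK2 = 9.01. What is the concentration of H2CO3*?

[CO2*] = 5.82 μmol/kg

α₀ = 1 / (1 + K1/[H⁺] + K1K2/[H⁺]²) = 1 / (1 + 10^+2.53 + 10^+1.90)
   = 1 / (1 + 338.84 + 79.433) = 1/419.28 = 0.002385
[CO2*] = α₀ × DIC = 0.002385 × 2.44 = 0.00582 mmol/kg = 5.82 μmol/kg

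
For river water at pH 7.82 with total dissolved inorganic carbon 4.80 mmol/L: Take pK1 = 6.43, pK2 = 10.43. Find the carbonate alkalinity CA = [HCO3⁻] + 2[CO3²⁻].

CA = 4.62 mmol/L

CA = [HCO3⁻] + 2[CO3²⁻] = (α₁ + 2α₂)·DIC
At pH 7.82: [H⁺]/K1 = 10^-1.39 = 0.040738, K2/[H⁺] = 10^-2.61 = 0.0024547
α₁ = 1/(1 + 0.040738 + 0.0024547) = 1/1.0432 = 0.9586; α₂ = α₁·K2/[H⁺] = 0.002353
α₁ + 2α₂ = 0.9633
CA = 0.9633 × 4.80 = 4.62 mmol/L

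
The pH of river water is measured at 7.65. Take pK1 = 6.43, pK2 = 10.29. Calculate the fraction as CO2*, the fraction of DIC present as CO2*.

α₀ = 1 / (1 + K1/[H⁺] + K1K2/[H⁺]²) = 1 / (1 + 10^+1.22 + 10^-1.42)
   = 1 / (1 + 16.596 + 0.038019) = 1/17.634 = 0.05671

α₀ = 0.0567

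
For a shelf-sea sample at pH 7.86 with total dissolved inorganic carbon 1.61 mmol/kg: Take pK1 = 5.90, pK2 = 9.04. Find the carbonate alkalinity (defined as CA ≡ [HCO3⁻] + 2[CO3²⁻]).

CA = [HCO3⁻] + 2[CO3²⁻] = (α₁ + 2α₂)·DIC
At pH 7.86: [H⁺]/K1 = 10^-1.96 = 0.010965, K2/[H⁺] = 10^-1.18 = 0.066069
α₁ = 1/(1 + 0.010965 + 0.066069) = 1/1.0770 = 0.9285; α₂ = α₁·K2/[H⁺] = 0.06134
α₁ + 2α₂ = 1.0512
CA = 1.0512 × 1.61 = 1.69 mmol/kg

CA = 1.69 mmol/kg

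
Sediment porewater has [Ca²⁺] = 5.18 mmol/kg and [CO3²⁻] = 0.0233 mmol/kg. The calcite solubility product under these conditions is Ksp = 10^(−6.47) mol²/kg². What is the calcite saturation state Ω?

Ω = 0.356

Ksp = 10^(−6.47) = 3.388×10^-7
Ω = [Ca²⁺][CO3²⁻]/Ksp = (5.18×10^-3)(0.0233×10^-3) / 3.388×10^-7 = 0.356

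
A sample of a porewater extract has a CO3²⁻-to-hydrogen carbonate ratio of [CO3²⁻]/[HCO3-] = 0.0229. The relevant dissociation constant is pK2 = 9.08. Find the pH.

From K2 = [H⁺][CO3²⁻]/[HCO3-]:  pH = pK2 + log₁₀([CO3²⁻]/[HCO3-])
log₁₀(0.0229) = -1.640
pH = 9.08 + (-1.640) = 7.44

pH = 7.44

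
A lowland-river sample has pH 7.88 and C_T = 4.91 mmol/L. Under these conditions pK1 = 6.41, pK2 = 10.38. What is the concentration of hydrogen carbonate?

α₁ = 1 / (1 + [H⁺]/K1 + K2/[H⁺]) = 1 / (1 + 10^-1.47 + 10^-2.50)
   = 1 / (1 + 0.033884 + 0.0031623) = 1/1.0370 = 0.9643
[HCO3⁻] = α₁ × DIC = 0.9643 × 4.91 = 4.73 mmol/L

[HCO3⁻] = 4.73 mmol/L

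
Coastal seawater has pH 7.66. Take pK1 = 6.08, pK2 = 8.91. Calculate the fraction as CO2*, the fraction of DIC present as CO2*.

α₀ = 0.0243

α₀ = 1 / (1 + K1/[H⁺] + K1K2/[H⁺]²) = 1 / (1 + 10^+1.58 + 10^+0.33)
   = 1 / (1 + 38.019 + 2.1380) = 1/41.157 = 0.02430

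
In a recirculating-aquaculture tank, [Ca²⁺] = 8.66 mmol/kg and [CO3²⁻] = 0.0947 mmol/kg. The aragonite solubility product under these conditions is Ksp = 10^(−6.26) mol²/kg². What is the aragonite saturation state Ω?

Ksp = 10^(−6.26) = 5.495×10^-7
Ω = [Ca²⁺][CO3²⁻]/Ksp = (8.66×10^-3)(0.0947×10^-3) / 5.495×10^-7 = 1.49

Ω = 1.49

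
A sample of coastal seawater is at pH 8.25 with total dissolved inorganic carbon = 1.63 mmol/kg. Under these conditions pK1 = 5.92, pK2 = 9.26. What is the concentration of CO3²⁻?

α₂ = 1 / (1 + [H⁺]/K2 + [H⁺]²/(K1K2)) = 1 / (1 + 10^+1.01 + 10^-1.32)
   = 1 / (1 + 10.233 + 0.047863) = 1/11.281 = 0.08865
[CO3²⁻] = α₂ × DIC = 0.08865 × 1.63 = 0.144 mmol/kg

[CO3²⁻] = 0.144 mmol/kg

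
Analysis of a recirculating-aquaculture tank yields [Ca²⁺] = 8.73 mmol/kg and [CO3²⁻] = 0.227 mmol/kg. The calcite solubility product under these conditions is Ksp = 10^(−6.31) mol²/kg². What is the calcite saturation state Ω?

Ω = 4.05

Ksp = 10^(−6.31) = 4.898×10^-7
Ω = [Ca²⁺][CO3²⁻]/Ksp = (8.73×10^-3)(0.227×10^-3) / 4.898×10^-7 = 4.05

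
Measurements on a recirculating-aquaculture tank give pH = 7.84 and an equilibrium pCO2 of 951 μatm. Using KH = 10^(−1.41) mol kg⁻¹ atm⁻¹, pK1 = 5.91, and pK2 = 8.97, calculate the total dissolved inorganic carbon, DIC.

[CO2*] = KH · pCO2 = 10^(−1.41) × 951×10^-6 = 3.700×10^-5 mol/kg
α₀ = 1/(1 + K1/[H⁺] + K1K2/[H⁺]²) = 1/(1 + 10^+1.93 + 10^+0.80) = 0.01082
DIC = [CO2*]/α₀ = 3.700×10^-5 / 0.01082 = 3.42 mmol/kg

DIC = 3.42 mmol/kg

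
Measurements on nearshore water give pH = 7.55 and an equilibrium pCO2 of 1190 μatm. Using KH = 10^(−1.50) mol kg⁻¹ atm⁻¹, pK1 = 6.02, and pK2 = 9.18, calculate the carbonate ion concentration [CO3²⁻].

[CO3²⁻] = 0.0299 mmol/kg

[CO2*] = KH · pCO2 = 10^(−1.50) × 1190×10^-6 = 3.763×10^-5 mol/kg
α₀ = 1/(1 + K1/[H⁺] + K1K2/[H⁺]²) = 1/(1 + 10^+1.53 + 10^-0.10) = 0.02803
DIC = [CO2*]/α₀ = 3.763×10^-5 / 0.02803 = 1.343 mmol/kg
[CO3²⁻] = α₂·DIC; α₂ = 0.02226, so [CO3²⁻] = 0.02226 × 1.343 = 0.0299 mmol/kg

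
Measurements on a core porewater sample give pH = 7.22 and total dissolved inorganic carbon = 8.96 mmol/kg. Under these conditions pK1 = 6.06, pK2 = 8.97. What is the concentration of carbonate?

[CO3²⁻] = 0.147 mmol/kg

α₂ = 1 / (1 + [H⁺]/K2 + [H⁺]²/(K1K2)) = 1 / (1 + 10^+1.75 + 10^+0.59)
   = 1 / (1 + 56.234 + 3.8905) = 1/61.125 = 0.01636
[CO3²⁻] = α₂ × DIC = 0.01636 × 8.96 = 0.147 mmol/kg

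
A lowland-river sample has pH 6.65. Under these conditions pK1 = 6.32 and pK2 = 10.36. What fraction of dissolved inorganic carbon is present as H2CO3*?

α₀ = 0.319

α₀ = 1 / (1 + K1/[H⁺] + K1K2/[H⁺]²) = 1 / (1 + 10^+0.33 + 10^-3.38)
   = 1 / (1 + 2.1380 + 0.00041687) = 1/3.1384 = 0.3186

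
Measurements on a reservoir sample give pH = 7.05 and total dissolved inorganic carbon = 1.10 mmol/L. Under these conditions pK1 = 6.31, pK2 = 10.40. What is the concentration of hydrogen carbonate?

[HCO3⁻] = 0.930 mmol/L

α₁ = 1 / (1 + [H⁺]/K1 + K2/[H⁺]) = 1 / (1 + 10^-0.74 + 10^-3.35)
   = 1 / (1 + 0.18197 + 0.00044668) = 1/1.1824 = 0.8457
[HCO3⁻] = α₁ × DIC = 0.8457 × 1.10 = 0.930 mmol/L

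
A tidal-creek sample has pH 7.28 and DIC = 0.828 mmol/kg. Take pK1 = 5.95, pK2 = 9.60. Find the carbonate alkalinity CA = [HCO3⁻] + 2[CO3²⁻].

CA = 0.795 mmol/kg

CA = [HCO3⁻] + 2[CO3²⁻] = (α₁ + 2α₂)·DIC
At pH 7.28: [H⁺]/K1 = 10^-1.33 = 0.046774, K2/[H⁺] = 10^-2.32 = 0.0047863
α₁ = 1/(1 + 0.046774 + 0.0047863) = 1/1.0516 = 0.9510; α₂ = α₁·K2/[H⁺] = 0.004552
α₁ + 2α₂ = 0.9601
CA = 0.9601 × 0.828 = 0.795 mmol/kg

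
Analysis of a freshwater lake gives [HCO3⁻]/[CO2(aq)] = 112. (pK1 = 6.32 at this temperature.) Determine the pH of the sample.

pH = 8.37

From K1 = [H⁺][HCO3⁻]/[CO2(aq)]:  pH = pK1 + log₁₀([HCO3⁻]/[CO2(aq)])
log₁₀(112) = +2.049
pH = 6.32 + (+2.049) = 8.37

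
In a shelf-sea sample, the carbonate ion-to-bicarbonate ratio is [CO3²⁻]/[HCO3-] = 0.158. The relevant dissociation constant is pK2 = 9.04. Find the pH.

pH = 8.24

From K2 = [H⁺][CO3²⁻]/[HCO3-]:  pH = pK2 + log₁₀([CO3²⁻]/[HCO3-])
log₁₀(0.158) = -0.801
pH = 9.04 + (-0.801) = 8.24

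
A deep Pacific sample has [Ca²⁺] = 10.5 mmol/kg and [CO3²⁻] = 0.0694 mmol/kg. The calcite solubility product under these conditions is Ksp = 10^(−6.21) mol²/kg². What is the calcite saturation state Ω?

Ω = 1.18

Ksp = 10^(−6.21) = 6.166×10^-7
Ω = [Ca²⁺][CO3²⁻]/Ksp = (10.5×10^-3)(0.0694×10^-3) / 6.166×10^-7 = 1.18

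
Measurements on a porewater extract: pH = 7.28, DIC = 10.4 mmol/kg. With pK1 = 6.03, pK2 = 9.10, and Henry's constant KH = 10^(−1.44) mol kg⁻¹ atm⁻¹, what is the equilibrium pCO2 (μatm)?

pCO2 = 1.50×10^4 μatm

α₀ = 1 / (1 + K1/[H⁺] + K1K2/[H⁺]²) = 1 / (1 + 10^+1.25 + 10^-0.57)
   = 1 / (1 + 17.783 + 0.26915) = 1/19.052 = 0.05249
[CO2*] = α₀ × DIC = 0.05249 × 10.4 = 0.5459 mmol/kg
pCO2 = [CO2*]/KH = 5.459×10^-4 / 3.631×10^-2 = 1.50×10^4 μatm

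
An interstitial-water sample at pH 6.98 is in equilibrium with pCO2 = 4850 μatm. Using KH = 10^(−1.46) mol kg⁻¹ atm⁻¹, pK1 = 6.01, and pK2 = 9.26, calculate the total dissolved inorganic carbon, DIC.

DIC = 1.75 mmol/kg

[CO2*] = KH · pCO2 = 10^(−1.46) × 4850×10^-6 = 1.682×10^-4 mol/kg
α₀ = 1/(1 + K1/[H⁺] + K1K2/[H⁺]²) = 1/(1 + 10^+0.97 + 10^-1.31) = 0.09633
DIC = [CO2*]/α₀ = 1.682×10^-4 / 0.09633 = 1.75 mmol/kg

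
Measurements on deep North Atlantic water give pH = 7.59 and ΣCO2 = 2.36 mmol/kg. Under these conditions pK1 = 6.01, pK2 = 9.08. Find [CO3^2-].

[CO3²⁻] = 0.0721 mmol/kg

α₂ = 1 / (1 + [H⁺]/K2 + [H⁺]²/(K1K2)) = 1 / (1 + 10^+1.49 + 10^-0.09)
   = 1 / (1 + 30.903 + 0.81283) = 1/32.716 = 0.03057
[CO3²⁻] = α₂ × DIC = 0.03057 × 2.36 = 0.0721 mmol/kg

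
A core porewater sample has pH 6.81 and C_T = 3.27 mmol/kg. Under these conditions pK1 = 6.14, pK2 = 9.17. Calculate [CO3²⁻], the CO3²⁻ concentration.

α₂ = 1 / (1 + [H⁺]/K2 + [H⁺]²/(K1K2)) = 1 / (1 + 10^+2.36 + 10^+1.69)
   = 1 / (1 + 229.09 + 48.978) = 1/279.06 = 0.003583
[CO3²⁻] = α₂ × DIC = 0.003583 × 3.27 = 0.0117 mmol/kg = 11.7 μmol/kg

[CO3²⁻] = 11.7 μmol/kg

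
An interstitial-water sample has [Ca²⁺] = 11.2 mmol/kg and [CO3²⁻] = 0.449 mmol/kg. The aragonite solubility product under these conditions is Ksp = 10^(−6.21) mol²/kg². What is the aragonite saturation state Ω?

Ksp = 10^(−6.21) = 6.166×10^-7
Ω = [Ca²⁺][CO3²⁻]/Ksp = (11.2×10^-3)(0.449×10^-3) / 6.166×10^-7 = 8.16

Ω = 8.16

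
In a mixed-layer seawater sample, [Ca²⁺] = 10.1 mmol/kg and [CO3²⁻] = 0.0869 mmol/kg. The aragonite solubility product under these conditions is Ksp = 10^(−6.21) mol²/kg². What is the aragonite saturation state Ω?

Ω = 1.42

Ksp = 10^(−6.21) = 6.166×10^-7
Ω = [Ca²⁺][CO3²⁻]/Ksp = (10.1×10^-3)(0.0869×10^-3) / 6.166×10^-7 = 1.42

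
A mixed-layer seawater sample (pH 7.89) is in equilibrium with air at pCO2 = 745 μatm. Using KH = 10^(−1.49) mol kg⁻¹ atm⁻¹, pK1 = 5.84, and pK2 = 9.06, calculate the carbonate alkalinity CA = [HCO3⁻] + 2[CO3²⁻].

CA = 3.07 mmol/kg

[CO2*] = KH · pCO2 = 10^(−1.49) × 745×10^-6 = 2.411×10^-5 mol/kg
α₀ = 1/(1 + K1/[H⁺] + K1K2/[H⁺]²) = 1/(1 + 10^+2.05 + 10^+0.88) = 0.008279
DIC = [CO2*]/α₀ = 2.411×10^-5 / 0.008279 = 2.912 mmol/kg
CA = (α₁ + 2α₂)·DIC = (0.9289 + 2×0.06280) × 2.912 = 3.07 mmol/kg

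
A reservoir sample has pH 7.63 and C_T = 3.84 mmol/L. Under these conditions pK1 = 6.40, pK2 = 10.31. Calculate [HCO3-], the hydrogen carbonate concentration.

[HCO3⁻] = 3.62 mmol/L

α₁ = 1 / (1 + [H⁺]/K1 + K2/[H⁺]) = 1 / (1 + 10^-1.23 + 10^-2.68)
   = 1 / (1 + 0.058884 + 0.0020893) = 1/1.0610 = 0.9425
[HCO3⁻] = α₁ × DIC = 0.9425 × 3.84 = 3.62 mmol/L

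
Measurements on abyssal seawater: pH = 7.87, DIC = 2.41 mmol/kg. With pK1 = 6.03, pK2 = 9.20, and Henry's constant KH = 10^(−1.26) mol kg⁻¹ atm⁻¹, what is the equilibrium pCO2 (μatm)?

α₀ = 1 / (1 + K1/[H⁺] + K1K2/[H⁺]²) = 1 / (1 + 10^+1.84 + 10^+0.51)
   = 1 / (1 + 69.183 + 3.2359) = 1/73.419 = 0.01362
[CO2*] = α₀ × DIC = 0.01362 × 2.41 = 0.03283 mmol/kg
pCO2 = [CO2*]/KH = 3.283×10^-5 / 5.495×10^-2 = 597 μatm

pCO2 = 597 μatm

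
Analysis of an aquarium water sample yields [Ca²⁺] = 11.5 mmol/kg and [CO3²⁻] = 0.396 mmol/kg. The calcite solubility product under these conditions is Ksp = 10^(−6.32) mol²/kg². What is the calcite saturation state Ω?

Ω = 9.51

Ksp = 10^(−6.32) = 4.786×10^-7
Ω = [Ca²⁺][CO3²⁻]/Ksp = (11.5×10^-3)(0.396×10^-3) / 4.786×10^-7 = 9.51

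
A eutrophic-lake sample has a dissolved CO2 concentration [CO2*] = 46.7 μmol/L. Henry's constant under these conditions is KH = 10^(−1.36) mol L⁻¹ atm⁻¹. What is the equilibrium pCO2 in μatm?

KH = 10^(−1.36) = 4.365×10^-2 mol L⁻¹ atm⁻¹
pCO2 = [CO2*]/KH = 46.7×10^-6 / 4.365×10^-2 = 1.07×10^-3 atm = 1070 μatm

pCO2 = 1070 μatm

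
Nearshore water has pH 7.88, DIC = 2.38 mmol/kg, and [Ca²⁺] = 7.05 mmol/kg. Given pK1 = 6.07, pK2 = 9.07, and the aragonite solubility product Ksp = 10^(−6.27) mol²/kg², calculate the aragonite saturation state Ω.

α₂ = 1 / (1 + [H⁺]/K2 + [H⁺]²/(K1K2)) = 1 / (1 + 10^+1.19 + 10^-0.62)
   = 1 / (1 + 15.488 + 0.23988) = 1/16.728 = 0.05978
[CO3²⁻] = α₂ × DIC = 0.05978 × 2.38 = 0.1423 mmol/kg
Ksp = 10^(−6.27) = 5.370×10^-7
Ω = [Ca²⁺][CO3²⁻]/Ksp = (7.05×10^-3)(1.423×10^-4) / 5.370×10^-7 = 1.87

Ω = 1.87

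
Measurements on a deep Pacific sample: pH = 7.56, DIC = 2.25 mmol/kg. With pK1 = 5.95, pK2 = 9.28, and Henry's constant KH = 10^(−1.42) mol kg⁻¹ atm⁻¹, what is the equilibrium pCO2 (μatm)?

α₀ = 1 / (1 + K1/[H⁺] + K1K2/[H⁺]²) = 1 / (1 + 10^+1.61 + 10^-0.11)
   = 1 / (1 + 40.738 + 0.77625) = 1/42.514 = 0.02352
[CO2*] = α₀ × DIC = 0.02352 × 2.25 = 0.05292 mmol/kg
pCO2 = [CO2*]/KH = 5.292×10^-5 / 3.802×10^-2 = 1390 μatm

pCO2 = 1390 μatm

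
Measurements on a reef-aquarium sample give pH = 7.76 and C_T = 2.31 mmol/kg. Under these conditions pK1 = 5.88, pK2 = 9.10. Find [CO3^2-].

α₂ = 1 / (1 + [H⁺]/K2 + [H⁺]²/(K1K2)) = 1 / (1 + 10^+1.34 + 10^-0.54)
   = 1 / (1 + 21.878 + 0.28840) = 1/23.166 = 0.04317
[CO3²⁻] = α₂ × DIC = 0.04317 × 2.31 = 0.0997 mmol/kg

[CO3²⁻] = 0.0997 mmol/kg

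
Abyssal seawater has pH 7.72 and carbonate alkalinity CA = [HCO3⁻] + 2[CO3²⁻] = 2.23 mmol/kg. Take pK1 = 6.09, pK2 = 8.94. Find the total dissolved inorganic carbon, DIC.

CA = [HCO3⁻] + 2[CO3²⁻] = (α₁ + 2α₂)·DIC
At pH 7.72: [H⁺]/K1 = 10^-1.63 = 0.023442, K2/[H⁺] = 10^-1.22 = 0.060256
α₁ = 1/(1 + 0.023442 + 0.060256) = 1/1.0837 = 0.9228; α₂ = α₁·K2/[H⁺] = 0.05560
α₁ + 2α₂ = 1.0340
DIC = CA / (α₁ + 2α₂) = 2.23 / 1.0340 = 2.16 mmol/kg

DIC = 2.16 mmol/kg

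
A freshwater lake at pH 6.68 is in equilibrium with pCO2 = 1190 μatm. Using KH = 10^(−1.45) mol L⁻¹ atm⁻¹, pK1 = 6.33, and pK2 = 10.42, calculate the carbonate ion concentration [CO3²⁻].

[CO2*] = KH · pCO2 = 10^(−1.45) × 1190×10^-6 = 4.222×10^-5 mol/L
α₀ = 1/(1 + K1/[H⁺] + K1K2/[H⁺]²) = 1/(1 + 10^+0.35 + 10^-3.39) = 0.3087
DIC = [CO2*]/α₀ = 4.222×10^-5 / 0.3087 = 0.1368 mmol/L
[CO3²⁻] = α₂·DIC; α₂ = 0.0001258, so [CO3²⁻] = 0.0001258 × 0.1368 = 1.72×10^-5 mmol/L = 0.0172 μmol/L

[CO3²⁻] = 0.0172 μmol/L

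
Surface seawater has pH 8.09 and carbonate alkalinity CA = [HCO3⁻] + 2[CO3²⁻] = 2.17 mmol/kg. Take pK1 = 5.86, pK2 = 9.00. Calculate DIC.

CA = [HCO3⁻] + 2[CO3²⁻] = (α₁ + 2α₂)·DIC
At pH 8.09: [H⁺]/K1 = 10^-2.23 = 0.0058884, K2/[H⁺] = 10^-0.91 = 0.12303
α₁ = 1/(1 + 0.0058884 + 0.12303) = 1/1.1289 = 0.8858; α₂ = α₁·K2/[H⁺] = 0.1090
α₁ + 2α₂ = 1.1038
DIC = CA / (α₁ + 2α₂) = 2.17 / 1.1038 = 1.97 mmol/kg

DIC = 1.97 mmol/kg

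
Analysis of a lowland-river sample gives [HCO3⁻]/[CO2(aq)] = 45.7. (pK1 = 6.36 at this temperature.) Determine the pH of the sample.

pH = 8.02

From K1 = [H⁺][HCO3⁻]/[CO2(aq)]:  pH = pK1 + log₁₀([HCO3⁻]/[CO2(aq)])
log₁₀(45.7) = +1.660
pH = 6.36 + (+1.660) = 8.02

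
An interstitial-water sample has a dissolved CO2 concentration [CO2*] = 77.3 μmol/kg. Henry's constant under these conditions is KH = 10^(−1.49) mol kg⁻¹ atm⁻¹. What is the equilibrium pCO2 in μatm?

pCO2 = 2390 μatm

KH = 10^(−1.49) = 3.236×10^-2 mol kg⁻¹ atm⁻¹
pCO2 = [CO2*]/KH = 77.3×10^-6 / 3.236×10^-2 = 2.39×10^-3 atm = 2390 μatm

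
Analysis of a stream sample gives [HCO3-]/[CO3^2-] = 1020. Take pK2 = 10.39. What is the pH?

From K2 = [H⁺][CO3^2-]/[HCO3-]:  pH = pK2 − log₁₀([HCO3-]/[CO3^2-])
log₁₀(1020) = +3.009
pH = 10.39 − (+3.009) = 7.38

pH = 7.38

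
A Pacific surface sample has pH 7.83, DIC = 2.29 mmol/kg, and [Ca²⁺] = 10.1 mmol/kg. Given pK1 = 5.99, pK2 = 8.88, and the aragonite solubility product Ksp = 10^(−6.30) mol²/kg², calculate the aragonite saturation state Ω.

Ω = 3.73

α₂ = 1 / (1 + [H⁺]/K2 + [H⁺]²/(K1K2)) = 1 / (1 + 10^+1.05 + 10^-0.79)
   = 1 / (1 + 11.220 + 0.16218) = 1/12.382 = 0.08076
[CO3²⁻] = α₂ × DIC = 0.08076 × 2.29 = 0.1849 mmol/kg
Ksp = 10^(−6.30) = 5.012×10^-7
Ω = [Ca²⁺][CO3²⁻]/Ksp = (10.1×10^-3)(1.849×10^-4) / 5.012×10^-7 = 3.73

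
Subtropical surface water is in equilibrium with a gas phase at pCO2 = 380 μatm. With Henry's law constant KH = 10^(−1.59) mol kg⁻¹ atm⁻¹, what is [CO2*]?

[CO2*] = 9.77 μmol/kg

KH = 10^(−1.59) = 2.570×10^-2 mol kg⁻¹ atm⁻¹
[CO2*] = KH · pCO2 = 2.570×10^-2 × 380×10^-6 atm = 9.77×10^-6 mol/kg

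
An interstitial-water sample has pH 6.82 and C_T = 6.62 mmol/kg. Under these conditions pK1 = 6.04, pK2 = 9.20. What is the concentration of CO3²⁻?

[CO3²⁻] = 0.0236 mmol/kg

α₂ = 1 / (1 + [H⁺]/K2 + [H⁺]²/(K1K2)) = 1 / (1 + 10^+2.38 + 10^+1.60)
   = 1 / (1 + 239.88 + 39.811) = 1/280.69 = 0.003563
[CO3²⁻] = α₂ × DIC = 0.003563 × 6.62 = 0.0236 mmol/kg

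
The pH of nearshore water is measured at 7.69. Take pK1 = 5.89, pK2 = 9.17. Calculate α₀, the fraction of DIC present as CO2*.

α₀ = 0.0151

α₀ = 1 / (1 + K1/[H⁺] + K1K2/[H⁺]²) = 1 / (1 + 10^+1.80 + 10^+0.32)
   = 1 / (1 + 63.096 + 2.0893) = 1/66.185 = 0.01511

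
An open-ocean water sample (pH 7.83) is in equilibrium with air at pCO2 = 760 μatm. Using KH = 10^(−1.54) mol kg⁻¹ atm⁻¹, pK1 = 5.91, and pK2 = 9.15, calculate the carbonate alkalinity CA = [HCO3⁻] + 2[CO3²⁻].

CA = 2.00 mmol/kg

[CO2*] = KH · pCO2 = 10^(−1.54) × 760×10^-6 = 2.192×10^-5 mol/kg
α₀ = 1/(1 + K1/[H⁺] + K1K2/[H⁺]²) = 1/(1 + 10^+1.92 + 10^+0.60) = 0.01134
DIC = [CO2*]/α₀ = 2.192×10^-5 / 0.01134 = 1.932 mmol/kg
CA = (α₁ + 2α₂)·DIC = (0.9435 + 2×0.04516) × 1.932 = 2.00 mmol/kg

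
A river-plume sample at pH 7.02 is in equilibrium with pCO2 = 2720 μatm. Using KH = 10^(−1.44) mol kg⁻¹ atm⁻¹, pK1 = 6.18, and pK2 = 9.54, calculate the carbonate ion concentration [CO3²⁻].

[CO2*] = KH · pCO2 = 10^(−1.44) × 2720×10^-6 = 9.876×10^-5 mol/kg
α₀ = 1/(1 + K1/[H⁺] + K1K2/[H⁺]²) = 1/(1 + 10^+0.84 + 10^-1.68) = 0.1260
DIC = [CO2*]/α₀ = 9.876×10^-5 / 0.1260 = 0.7841 mmol/kg
[CO3²⁻] = α₂·DIC; α₂ = 0.002632, so [CO3²⁻] = 0.002632 × 0.7841 = 0.00206 mmol/kg = 2.06 μmol/kg

[CO3²⁻] = 2.06 μmol/kg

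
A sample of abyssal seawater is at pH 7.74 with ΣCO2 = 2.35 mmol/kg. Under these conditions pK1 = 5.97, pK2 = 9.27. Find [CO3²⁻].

α₂ = 1 / (1 + [H⁺]/K2 + [H⁺]²/(K1K2)) = 1 / (1 + 10^+1.53 + 10^-0.24)
   = 1 / (1 + 33.884 + 0.57544) = 1/35.460 = 0.02820
[CO3²⁻] = α₂ × DIC = 0.02820 × 2.35 = 0.0663 mmol/kg

[CO3²⁻] = 0.0663 mmol/kg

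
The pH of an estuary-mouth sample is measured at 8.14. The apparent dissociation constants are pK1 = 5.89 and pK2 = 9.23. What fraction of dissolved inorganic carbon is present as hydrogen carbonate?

α₁ = 0.920

α₁ = 1 / (1 + [H⁺]/K1 + K2/[H⁺]) = 1 / (1 + 10^-2.25 + 10^-1.09)
   = 1 / (1 + 0.0056234 + 0.081283) = 1/1.0869 = 0.9200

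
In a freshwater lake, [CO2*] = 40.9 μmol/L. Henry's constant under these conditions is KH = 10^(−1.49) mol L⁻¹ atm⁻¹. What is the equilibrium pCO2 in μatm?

pCO2 = 1260 μatm

KH = 10^(−1.49) = 3.236×10^-2 mol L⁻¹ atm⁻¹
pCO2 = [CO2*]/KH = 40.9×10^-6 / 3.236×10^-2 = 1.26×10^-3 atm = 1260 μatm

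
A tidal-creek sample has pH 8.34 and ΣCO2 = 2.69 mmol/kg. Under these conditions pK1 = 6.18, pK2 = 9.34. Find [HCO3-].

α₁ = 1 / (1 + [H⁺]/K1 + K2/[H⁺]) = 1 / (1 + 10^-2.16 + 10^-1.00)
   = 1 / (1 + 0.0069183 + 0.10000) = 1/1.1069 = 0.9034
[HCO3⁻] = α₁ × DIC = 0.9034 × 2.69 = 2.43 mmol/kg

[HCO3⁻] = 2.43 mmol/kg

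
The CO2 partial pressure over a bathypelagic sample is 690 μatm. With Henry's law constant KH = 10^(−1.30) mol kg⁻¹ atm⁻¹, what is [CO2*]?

KH = 10^(−1.30) = 5.012×10^-2 mol kg⁻¹ atm⁻¹
[CO2*] = KH · pCO2 = 5.012×10^-2 × 690×10^-6 atm = 3.46×10^-5 mol/kg

[CO2*] = 34.6 μmol/kg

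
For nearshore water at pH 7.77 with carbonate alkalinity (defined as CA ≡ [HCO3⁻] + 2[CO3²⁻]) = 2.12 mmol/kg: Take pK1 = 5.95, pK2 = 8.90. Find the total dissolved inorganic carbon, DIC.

CA = [HCO3⁻] + 2[CO3²⁻] = (α₁ + 2α₂)·DIC
At pH 7.77: [H⁺]/K1 = 10^-1.82 = 0.015136, K2/[H⁺] = 10^-1.13 = 0.074131
α₁ = 1/(1 + 0.015136 + 0.074131) = 1/1.0893 = 0.9180; α₂ = α₁·K2/[H⁺] = 0.06806
α₁ + 2α₂ = 1.0542
DIC = CA / (α₁ + 2α₂) = 2.12 / 1.0542 = 2.01 mmol/kg

DIC = 2.01 mmol/kg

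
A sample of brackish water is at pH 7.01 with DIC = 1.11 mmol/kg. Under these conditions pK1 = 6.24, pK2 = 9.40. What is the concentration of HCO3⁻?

α₁ = 1 / (1 + [H⁺]/K1 + K2/[H⁺]) = 1 / (1 + 10^-0.77 + 10^-2.39)
   = 1 / (1 + 0.16982 + 0.0040738) = 1/1.1739 = 0.8519
[HCO3⁻] = α₁ × DIC = 0.8519 × 1.11 = 0.946 mmol/kg

[HCO3⁻] = 0.946 mmol/kg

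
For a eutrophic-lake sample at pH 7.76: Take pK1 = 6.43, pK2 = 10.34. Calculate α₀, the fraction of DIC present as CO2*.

α₀ = 1 / (1 + K1/[H⁺] + K1K2/[H⁺]²) = 1 / (1 + 10^+1.33 + 10^-1.25)
   = 1 / (1 + 21.380 + 0.056234) = 1/22.436 = 0.04457

α₀ = 0.0446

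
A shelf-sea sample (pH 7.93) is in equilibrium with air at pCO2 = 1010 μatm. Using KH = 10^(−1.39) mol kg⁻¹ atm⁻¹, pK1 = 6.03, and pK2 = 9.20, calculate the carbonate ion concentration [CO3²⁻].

[CO2*] = KH · pCO2 = 10^(−1.39) × 1010×10^-6 = 4.115×10^-5 mol/kg
α₀ = 1/(1 + K1/[H⁺] + K1K2/[H⁺]²) = 1/(1 + 10^+1.90 + 10^+0.63) = 0.01181
DIC = [CO2*]/α₀ = 4.115×10^-5 / 0.01181 = 3.485 mmol/kg
[CO3²⁻] = α₂·DIC; α₂ = 0.05036, so [CO3²⁻] = 0.05036 × 3.485 = 0.176 mmol/kg

[CO3²⁻] = 0.176 mmol/kg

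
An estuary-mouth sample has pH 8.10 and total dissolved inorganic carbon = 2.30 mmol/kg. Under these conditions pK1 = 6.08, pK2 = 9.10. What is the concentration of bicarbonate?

α₁ = 1 / (1 + [H⁺]/K1 + K2/[H⁺]) = 1 / (1 + 10^-2.02 + 10^-1.00)
   = 1 / (1 + 0.0095499 + 0.10000) = 1/1.1095 = 0.9013
[HCO3⁻] = α₁ × DIC = 0.9013 × 2.30 = 2.07 mmol/kg

[HCO3⁻] = 2.07 mmol/kg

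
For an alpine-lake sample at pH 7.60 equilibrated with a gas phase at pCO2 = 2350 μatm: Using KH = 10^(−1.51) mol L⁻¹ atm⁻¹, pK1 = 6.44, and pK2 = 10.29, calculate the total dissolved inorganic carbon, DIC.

[CO2*] = KH · pCO2 = 10^(−1.51) × 2350×10^-6 = 7.262×10^-5 mol/L
α₀ = 1/(1 + K1/[H⁺] + K1K2/[H⁺]²) = 1/(1 + 10^+1.16 + 10^-1.53) = 0.06458
DIC = [CO2*]/α₀ = 7.262×10^-5 / 0.06458 = 1.12 mmol/L

DIC = 1.12 mmol/L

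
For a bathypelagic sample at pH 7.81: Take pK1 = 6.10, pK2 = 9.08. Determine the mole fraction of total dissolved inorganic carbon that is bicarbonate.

α₁ = 1 / (1 + [H⁺]/K1 + K2/[H⁺]) = 1 / (1 + 10^-1.71 + 10^-1.27)
   = 1 / (1 + 0.019498 + 0.053703) = 1/1.0732 = 0.9318

α₁ = 0.932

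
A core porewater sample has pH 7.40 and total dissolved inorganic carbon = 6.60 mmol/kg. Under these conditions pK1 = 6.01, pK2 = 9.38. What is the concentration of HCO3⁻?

[HCO3⁻] = 6.28 mmol/kg

α₁ = 1 / (1 + [H⁺]/K1 + K2/[H⁺]) = 1 / (1 + 10^-1.39 + 10^-1.98)
   = 1 / (1 + 0.040738 + 0.010471) = 1/1.0512 = 0.9513
[HCO3⁻] = α₁ × DIC = 0.9513 × 6.60 = 6.28 mmol/kg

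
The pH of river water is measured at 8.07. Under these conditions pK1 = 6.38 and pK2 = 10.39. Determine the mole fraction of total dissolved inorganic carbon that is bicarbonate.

α₁ = 1 / (1 + [H⁺]/K1 + K2/[H⁺]) = 1 / (1 + 10^-1.69 + 10^-2.32)
   = 1 / (1 + 0.020417 + 0.0047863) = 1/1.0252 = 0.9754

α₁ = 0.975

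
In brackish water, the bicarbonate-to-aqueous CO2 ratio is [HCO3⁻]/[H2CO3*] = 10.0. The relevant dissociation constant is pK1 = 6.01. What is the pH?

pH = 7.01

From K1 = [H⁺][HCO3⁻]/[H2CO3*]:  pH = pK1 + log₁₀([HCO3⁻]/[H2CO3*])
log₁₀(10.0) = +1.000
pH = 6.01 + (+1.000) = 7.01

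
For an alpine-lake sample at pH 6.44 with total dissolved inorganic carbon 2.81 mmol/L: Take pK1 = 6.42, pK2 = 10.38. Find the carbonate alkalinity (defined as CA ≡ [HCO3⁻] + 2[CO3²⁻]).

CA = 1.44 mmol/L

CA = [HCO3⁻] + 2[CO3²⁻] = (α₁ + 2α₂)·DIC
At pH 6.44: [H⁺]/K1 = 10^-0.02 = 0.95499, K2/[H⁺] = 10^-3.94 = 0.00011482
α₁ = 1/(1 + 0.95499 + 0.00011482) = 1/1.9551 = 0.5115; α₂ = α₁·K2/[H⁺] = 5.873×10^-5
α₁ + 2α₂ = 0.5116
CA = 0.5116 × 2.81 = 1.44 mmol/L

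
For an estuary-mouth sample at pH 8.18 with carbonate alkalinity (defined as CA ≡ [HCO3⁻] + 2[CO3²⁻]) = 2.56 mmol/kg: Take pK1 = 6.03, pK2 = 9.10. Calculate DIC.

DIC = 2.33 mmol/kg

CA = [HCO3⁻] + 2[CO3²⁻] = (α₁ + 2α₂)·DIC
At pH 8.18: [H⁺]/K1 = 10^-2.15 = 0.0070795, K2/[H⁺] = 10^-0.92 = 0.12023
α₁ = 1/(1 + 0.0070795 + 0.12023) = 1/1.1273 = 0.8871; α₂ = α₁·K2/[H⁺] = 0.1066
α₁ + 2α₂ = 1.1004
DIC = CA / (α₁ + 2α₂) = 2.56 / 1.1004 = 2.33 mmol/kg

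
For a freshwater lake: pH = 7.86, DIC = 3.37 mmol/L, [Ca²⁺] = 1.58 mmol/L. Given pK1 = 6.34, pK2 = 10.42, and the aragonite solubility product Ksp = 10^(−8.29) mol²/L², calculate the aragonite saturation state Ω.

Ω = 2.77

α₂ = 1 / (1 + [H⁺]/K2 + [H⁺]²/(K1K2)) = 1 / (1 + 10^+2.56 + 10^+1.04)
   = 1 / (1 + 363.08 + 10.965) = 1/375.04 = 0.002666
[CO3²⁻] = α₂ × DIC = 0.002666 × 3.37 = 0.008986 mmol/L = 8.986 μmol/L
Ksp = 10^(−8.29) = 5.129×10^-9
Ω = [Ca²⁺][CO3²⁻]/Ksp = (1.58×10^-3)(8.986×10^-6) / 5.129×10^-9 = 2.77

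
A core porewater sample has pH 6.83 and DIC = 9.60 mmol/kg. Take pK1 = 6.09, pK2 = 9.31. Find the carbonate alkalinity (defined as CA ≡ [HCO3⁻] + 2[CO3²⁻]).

CA = 8.15 mmol/kg

CA = [HCO3⁻] + 2[CO3²⁻] = (α₁ + 2α₂)·DIC
At pH 6.83: [H⁺]/K1 = 10^-0.74 = 0.18197, K2/[H⁺] = 10^-2.48 = 0.0033113
α₁ = 1/(1 + 0.18197 + 0.0033113) = 1/1.1853 = 0.8437; α₂ = α₁·K2/[H⁺] = 0.002794
α₁ + 2α₂ = 0.8493
CA = 0.8493 × 9.60 = 8.15 mmol/kg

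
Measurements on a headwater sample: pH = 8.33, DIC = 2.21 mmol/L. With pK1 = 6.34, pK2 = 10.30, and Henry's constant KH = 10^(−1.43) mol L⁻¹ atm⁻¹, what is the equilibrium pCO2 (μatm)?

α₀ = 1 / (1 + K1/[H⁺] + K1K2/[H⁺]²) = 1 / (1 + 10^+1.99 + 10^+0.02)
   = 1 / (1 + 97.724 + 1.0471) = 1/99.771 = 0.01002
[CO2*] = α₀ × DIC = 0.01002 × 2.21 = 0.02215 mmol/L
pCO2 = [CO2*]/KH = 2.215×10^-5 / 3.715×10^-2 = 596 μatm

pCO2 = 596 μatm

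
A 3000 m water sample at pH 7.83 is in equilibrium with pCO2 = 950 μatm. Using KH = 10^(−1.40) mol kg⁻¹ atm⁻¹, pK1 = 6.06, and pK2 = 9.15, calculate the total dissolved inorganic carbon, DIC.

DIC = 2.37 mmol/kg

[CO2*] = KH · pCO2 = 10^(−1.40) × 950×10^-6 = 3.782×10^-5 mol/kg
α₀ = 1/(1 + K1/[H⁺] + K1K2/[H⁺]²) = 1/(1 + 10^+1.77 + 10^+0.45) = 0.01595
DIC = [CO2*]/α₀ = 3.782×10^-5 / 0.01595 = 2.37 mmol/kg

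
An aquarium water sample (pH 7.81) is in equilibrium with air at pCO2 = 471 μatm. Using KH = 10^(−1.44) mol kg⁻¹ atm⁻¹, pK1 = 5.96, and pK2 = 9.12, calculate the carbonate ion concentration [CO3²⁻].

[CO2*] = KH · pCO2 = 10^(−1.44) × 471×10^-6 = 1.710×10^-5 mol/kg
α₀ = 1/(1 + K1/[H⁺] + K1K2/[H⁺]²) = 1/(1 + 10^+1.85 + 10^+0.54) = 0.01329
DIC = [CO2*]/α₀ = 1.710×10^-5 / 0.01329 = 1.287 mmol/kg
[CO3²⁻] = α₂·DIC; α₂ = 0.04607, so [CO3²⁻] = 0.04607 × 1.287 = 0.0593 mmol/kg

[CO3²⁻] = 0.0593 mmol/kg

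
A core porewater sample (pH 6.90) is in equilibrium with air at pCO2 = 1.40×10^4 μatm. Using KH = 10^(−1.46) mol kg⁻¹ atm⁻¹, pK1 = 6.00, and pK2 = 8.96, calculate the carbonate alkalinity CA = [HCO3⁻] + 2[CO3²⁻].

CA = 3.92 mmol/kg

[CO2*] = KH · pCO2 = 10^(−1.46) × 1.40×10^4×10^-6 = 4.854×10^-4 mol/kg
α₀ = 1/(1 + K1/[H⁺] + K1K2/[H⁺]²) = 1/(1 + 10^+0.90 + 10^-1.16) = 0.1110
DIC = [CO2*]/α₀ = 4.854×10^-4 / 0.1110 = 4.375 mmol/kg
CA = (α₁ + 2α₂)·DIC = (0.8814 + 2×0.007676) × 4.375 = 3.92 mmol/kg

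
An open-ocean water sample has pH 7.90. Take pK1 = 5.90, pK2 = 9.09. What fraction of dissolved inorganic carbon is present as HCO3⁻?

α₁ = 0.931

α₁ = 1 / (1 + [H⁺]/K1 + K2/[H⁺]) = 1 / (1 + 10^-2.00 + 10^-1.19)
   = 1 / (1 + 0.010000 + 0.064565) = 1/1.0746 = 0.9306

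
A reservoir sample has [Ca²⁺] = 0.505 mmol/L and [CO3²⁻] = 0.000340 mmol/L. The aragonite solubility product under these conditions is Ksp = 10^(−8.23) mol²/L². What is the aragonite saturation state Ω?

Ksp = 10^(−8.23) = 5.888×10^-9
Ω = [Ca²⁺][CO3²⁻]/Ksp = (0.505×10^-3)(0.000340×10^-3) / 5.888×10^-9 = 0.0292

Ω = 0.0292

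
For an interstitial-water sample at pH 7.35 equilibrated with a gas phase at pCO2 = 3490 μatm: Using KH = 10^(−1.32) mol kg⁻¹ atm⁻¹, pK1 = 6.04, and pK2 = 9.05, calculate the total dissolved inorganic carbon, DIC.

DIC = 3.65 mmol/kg

[CO2*] = KH · pCO2 = 10^(−1.32) × 3490×10^-6 = 1.670×10^-4 mol/kg
α₀ = 1/(1 + K1/[H⁺] + K1K2/[H⁺]²) = 1/(1 + 10^+1.31 + 10^-0.39) = 0.04582
DIC = [CO2*]/α₀ = 1.670×10^-4 / 0.04582 = 3.65 mmol/kg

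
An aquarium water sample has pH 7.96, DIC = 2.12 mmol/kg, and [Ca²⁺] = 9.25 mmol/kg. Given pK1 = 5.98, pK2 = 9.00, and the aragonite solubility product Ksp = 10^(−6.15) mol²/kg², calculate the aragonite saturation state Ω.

α₂ = 1 / (1 + [H⁺]/K2 + [H⁺]²/(K1K2)) = 1 / (1 + 10^+1.04 + 10^-0.94)
   = 1 / (1 + 10.965 + 0.11482) = 1/12.080 = 0.08278
[CO3²⁻] = α₂ × DIC = 0.08278 × 2.12 = 0.1755 mmol/kg
Ksp = 10^(−6.15) = 7.079×10^-7
Ω = [Ca²⁺][CO3²⁻]/Ksp = (9.25×10^-3)(1.755×10^-4) / 7.079×10^-7 = 2.29

Ω = 2.29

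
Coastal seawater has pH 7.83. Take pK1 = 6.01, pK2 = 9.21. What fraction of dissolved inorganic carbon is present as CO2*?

α₀ = 0.0143

α₀ = 1 / (1 + K1/[H⁺] + K1K2/[H⁺]²) = 1 / (1 + 10^+1.82 + 10^+0.44)
   = 1 / (1 + 66.069 + 2.7542) = 1/69.824 = 0.01432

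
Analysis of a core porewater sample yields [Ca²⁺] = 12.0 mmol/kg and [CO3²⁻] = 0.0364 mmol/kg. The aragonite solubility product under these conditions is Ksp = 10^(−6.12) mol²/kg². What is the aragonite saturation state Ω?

Ksp = 10^(−6.12) = 7.586×10^-7
Ω = [Ca²⁺][CO3²⁻]/Ksp = (12.0×10^-3)(0.0364×10^-3) / 7.586×10^-7 = 0.576

Ω = 0.576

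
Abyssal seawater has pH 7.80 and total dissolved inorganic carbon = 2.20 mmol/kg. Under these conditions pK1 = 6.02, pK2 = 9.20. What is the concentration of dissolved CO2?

α₀ = 1 / (1 + K1/[H⁺] + K1K2/[H⁺]²) = 1 / (1 + 10^+1.78 + 10^+0.38)
   = 1 / (1 + 60.256 + 2.3988) = 1/63.655 = 0.01571
[CO2*] = α₀ × DIC = 0.01571 × 2.20 = 0.0346 mmol/kg

[CO2*] = 0.0346 mmol/kg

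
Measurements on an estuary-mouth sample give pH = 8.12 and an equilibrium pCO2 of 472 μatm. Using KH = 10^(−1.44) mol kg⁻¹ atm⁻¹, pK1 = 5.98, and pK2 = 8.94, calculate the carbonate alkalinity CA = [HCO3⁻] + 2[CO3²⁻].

[CO2*] = KH · pCO2 = 10^(−1.44) × 472×10^-6 = 1.714×10^-5 mol/kg
α₀ = 1/(1 + K1/[H⁺] + K1K2/[H⁺]²) = 1/(1 + 10^+2.14 + 10^+1.32) = 0.006253
DIC = [CO2*]/α₀ = 1.714×10^-5 / 0.006253 = 2.741 mmol/kg
CA = (α₁ + 2α₂)·DIC = (0.8631 + 2×0.1306) × 2.741 = 3.08 mmol/kg

CA = 3.08 mmol/kg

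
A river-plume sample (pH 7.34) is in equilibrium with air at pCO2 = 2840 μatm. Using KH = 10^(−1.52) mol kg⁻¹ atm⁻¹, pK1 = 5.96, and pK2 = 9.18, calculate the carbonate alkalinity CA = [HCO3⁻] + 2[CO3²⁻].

CA = 2.12 mmol/kg

[CO2*] = KH · pCO2 = 10^(−1.52) × 2840×10^-6 = 8.577×10^-5 mol/kg
α₀ = 1/(1 + K1/[H⁺] + K1K2/[H⁺]²) = 1/(1 + 10^+1.38 + 10^-0.46) = 0.03947
DIC = [CO2*]/α₀ = 8.577×10^-5 / 0.03947 = 2.173 mmol/kg
CA = (α₁ + 2α₂)·DIC = (0.9468 + 2×0.01369) × 2.173 = 2.12 mmol/kg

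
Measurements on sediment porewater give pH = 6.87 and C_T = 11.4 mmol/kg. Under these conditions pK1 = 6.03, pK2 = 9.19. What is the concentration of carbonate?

α₂ = 1 / (1 + [H⁺]/K2 + [H⁺]²/(K1K2)) = 1 / (1 + 10^+2.32 + 10^+1.48)
   = 1 / (1 + 208.93 + 30.200) = 1/240.13 = 0.004164
[CO3²⁻] = α₂ × DIC = 0.004164 × 11.4 = 0.0475 mmol/kg

[CO3²⁻] = 0.0475 mmol/kg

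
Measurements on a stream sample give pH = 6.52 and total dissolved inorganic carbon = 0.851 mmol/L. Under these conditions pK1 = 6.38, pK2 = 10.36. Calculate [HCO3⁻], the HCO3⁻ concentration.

[HCO3⁻] = 0.493 mmol/L

α₁ = 1 / (1 + [H⁺]/K1 + K2/[H⁺]) = 1 / (1 + 10^-0.14 + 10^-3.84)
   = 1 / (1 + 0.72444 + 0.00014454) = 1/1.7246 = 0.5799
[HCO3⁻] = α₁ × DIC = 0.5799 × 0.851 = 0.493 mmol/L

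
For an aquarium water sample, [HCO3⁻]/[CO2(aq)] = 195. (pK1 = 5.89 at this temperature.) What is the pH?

pH = 8.18

From K1 = [H⁺][HCO3⁻]/[CO2(aq)]:  pH = pK1 + log₁₀([HCO3⁻]/[CO2(aq)])
log₁₀(195) = +2.290
pH = 5.89 + (+2.290) = 8.18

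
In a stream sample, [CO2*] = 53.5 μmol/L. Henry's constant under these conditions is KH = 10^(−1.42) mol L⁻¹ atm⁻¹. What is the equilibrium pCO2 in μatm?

KH = 10^(−1.42) = 3.802×10^-2 mol L⁻¹ atm⁻¹
pCO2 = [CO2*]/KH = 53.5×10^-6 / 3.802×10^-2 = 1.41×10^-3 atm = 1410 μatm

pCO2 = 1410 μatm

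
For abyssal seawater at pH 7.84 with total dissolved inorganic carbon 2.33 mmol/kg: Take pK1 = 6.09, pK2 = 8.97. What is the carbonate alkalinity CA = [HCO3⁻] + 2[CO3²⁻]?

CA = [HCO3⁻] + 2[CO3²⁻] = (α₁ + 2α₂)·DIC
At pH 7.84: [H⁺]/K1 = 10^-1.75 = 0.017783, K2/[H⁺] = 10^-1.13 = 0.074131
α₁ = 1/(1 + 0.017783 + 0.074131) = 1/1.0919 = 0.9158; α₂ = α₁·K2/[H⁺] = 0.06789
α₁ + 2α₂ = 1.0516
CA = 1.0516 × 2.33 = 2.45 mmol/kg

CA = 2.45 mmol/kg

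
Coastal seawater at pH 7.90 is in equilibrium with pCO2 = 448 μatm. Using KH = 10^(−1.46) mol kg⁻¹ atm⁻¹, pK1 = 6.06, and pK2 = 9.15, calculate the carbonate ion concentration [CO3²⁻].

[CO2*] = KH · pCO2 = 10^(−1.46) × 448×10^-6 = 1.553×10^-5 mol/kg
α₀ = 1/(1 + K1/[H⁺] + K1K2/[H⁺]²) = 1/(1 + 10^+1.84 + 10^+0.59) = 0.01350
DIC = [CO2*]/α₀ = 1.553×10^-5 / 0.01350 = 1.151 mmol/kg
[CO3²⁻] = α₂·DIC; α₂ = 0.05252, so [CO3²⁻] = 0.05252 × 1.151 = 0.0604 mmol/kg

[CO3²⁻] = 0.0604 mmol/kg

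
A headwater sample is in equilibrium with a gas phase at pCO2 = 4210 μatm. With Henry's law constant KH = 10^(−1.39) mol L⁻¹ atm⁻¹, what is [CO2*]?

KH = 10^(−1.39) = 4.074×10^-2 mol L⁻¹ atm⁻¹
[CO2*] = KH · pCO2 = 4.074×10^-2 × 4210×10^-6 atm = 1.72×10^-4 mol/L

[CO2*] = 172 μmol/L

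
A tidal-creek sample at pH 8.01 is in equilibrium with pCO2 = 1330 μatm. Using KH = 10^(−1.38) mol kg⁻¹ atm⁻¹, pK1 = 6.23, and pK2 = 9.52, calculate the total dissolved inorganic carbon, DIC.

[CO2*] = KH · pCO2 = 10^(−1.38) × 1330×10^-6 = 5.544×10^-5 mol/kg
α₀ = 1/(1 + K1/[H⁺] + K1K2/[H⁺]²) = 1/(1 + 10^+1.78 + 10^+0.27) = 0.01584
DIC = [CO2*]/α₀ = 5.544×10^-5 / 0.01584 = 3.50 mmol/kg

DIC = 3.50 mmol/kg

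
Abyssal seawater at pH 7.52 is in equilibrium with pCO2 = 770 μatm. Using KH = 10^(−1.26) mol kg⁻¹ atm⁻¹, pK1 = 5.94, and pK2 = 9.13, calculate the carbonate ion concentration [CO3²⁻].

[CO2*] = KH · pCO2 = 10^(−1.26) × 770×10^-6 = 4.231×10^-5 mol/kg
α₀ = 1/(1 + K1/[H⁺] + K1K2/[H⁺]²) = 1/(1 + 10^+1.58 + 10^-0.03) = 0.02503
DIC = [CO2*]/α₀ = 4.231×10^-5 / 0.02503 = 1.691 mmol/kg
[CO3²⁻] = α₂·DIC; α₂ = 0.02336, so [CO3²⁻] = 0.02336 × 1.691 = 0.0395 mmol/kg

[CO3²⁻] = 0.0395 mmol/kg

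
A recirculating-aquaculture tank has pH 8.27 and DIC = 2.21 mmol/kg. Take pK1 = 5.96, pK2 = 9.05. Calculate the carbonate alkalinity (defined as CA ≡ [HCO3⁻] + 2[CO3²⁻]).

CA = 2.51 mmol/kg

CA = [HCO3⁻] + 2[CO3²⁻] = (α₁ + 2α₂)·DIC
At pH 8.27: [H⁺]/K1 = 10^-2.31 = 0.0048978, K2/[H⁺] = 10^-0.78 = 0.16596
α₁ = 1/(1 + 0.0048978 + 0.16596) = 1/1.1709 = 0.8541; α₂ = α₁·K2/[H⁺] = 0.1417
α₁ + 2α₂ = 1.1376
CA = 1.1376 × 2.21 = 2.51 mmol/kg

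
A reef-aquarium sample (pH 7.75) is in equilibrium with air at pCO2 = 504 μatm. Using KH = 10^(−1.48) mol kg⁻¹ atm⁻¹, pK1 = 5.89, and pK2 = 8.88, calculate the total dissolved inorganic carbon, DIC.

DIC = 1.32 mmol/kg

[CO2*] = KH · pCO2 = 10^(−1.48) × 504×10^-6 = 1.669×10^-5 mol/kg
α₀ = 1/(1 + K1/[H⁺] + K1K2/[H⁺]²) = 1/(1 + 10^+1.86 + 10^+0.73) = 0.01269
DIC = [CO2*]/α₀ = 1.669×10^-5 / 0.01269 = 1.32 mmol/kg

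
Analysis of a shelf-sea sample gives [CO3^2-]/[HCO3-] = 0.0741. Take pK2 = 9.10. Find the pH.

From K2 = [H⁺][CO3^2-]/[HCO3-]:  pH = pK2 + log₁₀([CO3^2-]/[HCO3-])
log₁₀(0.0741) = -1.130
pH = 9.10 + (-1.130) = 7.97

pH = 7.97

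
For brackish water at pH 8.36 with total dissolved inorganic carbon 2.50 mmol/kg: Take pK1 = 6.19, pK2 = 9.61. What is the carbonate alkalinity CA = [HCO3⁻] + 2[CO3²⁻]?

CA = [HCO3⁻] + 2[CO3²⁻] = (α₁ + 2α₂)·DIC
At pH 8.36: [H⁺]/K1 = 10^-2.17 = 0.0067608, K2/[H⁺] = 10^-1.25 = 0.056234
α₁ = 1/(1 + 0.0067608 + 0.056234) = 1/1.0630 = 0.9407; α₂ = α₁·K2/[H⁺] = 0.05290
α₁ + 2α₂ = 1.0465
CA = 1.0465 × 2.50 = 2.62 mmol/kg

CA = 2.62 mmol/kg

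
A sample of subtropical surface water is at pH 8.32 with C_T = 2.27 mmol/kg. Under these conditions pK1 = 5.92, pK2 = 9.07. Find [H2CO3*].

α₀ = 1 / (1 + K1/[H⁺] + K1K2/[H⁺]²) = 1 / (1 + 10^+2.40 + 10^+1.65)
   = 1 / (1 + 251.19 + 44.668) = 1/296.86 = 0.003369
[CO2*] = α₀ × DIC = 0.003369 × 2.27 = 0.00765 mmol/kg = 7.65 μmol/kg

[CO2*] = 7.65 μmol/kg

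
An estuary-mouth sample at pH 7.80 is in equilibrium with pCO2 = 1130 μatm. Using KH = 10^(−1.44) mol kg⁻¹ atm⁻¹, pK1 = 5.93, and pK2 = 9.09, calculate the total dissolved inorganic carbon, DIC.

[CO2*] = KH · pCO2 = 10^(−1.44) × 1130×10^-6 = 4.103×10^-5 mol/kg
α₀ = 1/(1 + K1/[H⁺] + K1K2/[H⁺]²) = 1/(1 + 10^+1.87 + 10^+0.58) = 0.01267
DIC = [CO2*]/α₀ = 4.103×10^-5 / 0.01267 = 3.24 mmol/kg

DIC = 3.24 mmol/kg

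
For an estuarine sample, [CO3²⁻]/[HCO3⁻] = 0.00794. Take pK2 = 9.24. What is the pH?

pH = 7.14

From K2 = [H⁺][CO3²⁻]/[HCO3⁻]:  pH = pK2 + log₁₀([CO3²⁻]/[HCO3⁻])
log₁₀(0.00794) = -2.100
pH = 9.24 + (-2.100) = 7.14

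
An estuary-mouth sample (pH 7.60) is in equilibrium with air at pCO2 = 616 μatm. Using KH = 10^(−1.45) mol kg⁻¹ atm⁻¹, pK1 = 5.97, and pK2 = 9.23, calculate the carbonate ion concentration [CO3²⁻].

[CO3²⁻] = 0.0219 mmol/kg

[CO2*] = KH · pCO2 = 10^(−1.45) × 616×10^-6 = 2.186×10^-5 mol/kg
α₀ = 1/(1 + K1/[H⁺] + K1K2/[H⁺]²) = 1/(1 + 10^+1.63 + 10^+0.00) = 0.02239
DIC = [CO2*]/α₀ = 2.186×10^-5 / 0.02239 = 0.9761 mmol/kg
[CO3²⁻] = α₂·DIC; α₂ = 0.02239, so [CO3²⁻] = 0.02239 × 0.9761 = 0.0219 mmol/kg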